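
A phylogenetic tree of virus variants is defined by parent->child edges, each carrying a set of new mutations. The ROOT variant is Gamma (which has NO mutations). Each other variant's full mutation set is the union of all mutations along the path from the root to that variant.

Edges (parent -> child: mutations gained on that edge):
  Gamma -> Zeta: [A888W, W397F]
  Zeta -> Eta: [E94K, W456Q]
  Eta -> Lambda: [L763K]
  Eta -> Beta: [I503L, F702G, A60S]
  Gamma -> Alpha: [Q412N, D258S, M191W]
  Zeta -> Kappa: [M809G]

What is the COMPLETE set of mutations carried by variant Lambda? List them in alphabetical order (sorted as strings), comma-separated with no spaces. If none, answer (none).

At Gamma: gained [] -> total []
At Zeta: gained ['A888W', 'W397F'] -> total ['A888W', 'W397F']
At Eta: gained ['E94K', 'W456Q'] -> total ['A888W', 'E94K', 'W397F', 'W456Q']
At Lambda: gained ['L763K'] -> total ['A888W', 'E94K', 'L763K', 'W397F', 'W456Q']

Answer: A888W,E94K,L763K,W397F,W456Q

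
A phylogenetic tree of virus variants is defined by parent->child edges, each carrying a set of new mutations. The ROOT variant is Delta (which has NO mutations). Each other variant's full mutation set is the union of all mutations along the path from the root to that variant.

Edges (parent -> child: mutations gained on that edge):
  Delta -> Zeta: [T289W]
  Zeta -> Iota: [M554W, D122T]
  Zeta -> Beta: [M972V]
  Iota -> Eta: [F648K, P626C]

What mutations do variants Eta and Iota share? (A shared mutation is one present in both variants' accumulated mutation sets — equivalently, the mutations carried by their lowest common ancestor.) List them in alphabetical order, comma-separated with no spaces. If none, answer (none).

Answer: D122T,M554W,T289W

Derivation:
Accumulating mutations along path to Eta:
  At Delta: gained [] -> total []
  At Zeta: gained ['T289W'] -> total ['T289W']
  At Iota: gained ['M554W', 'D122T'] -> total ['D122T', 'M554W', 'T289W']
  At Eta: gained ['F648K', 'P626C'] -> total ['D122T', 'F648K', 'M554W', 'P626C', 'T289W']
Mutations(Eta) = ['D122T', 'F648K', 'M554W', 'P626C', 'T289W']
Accumulating mutations along path to Iota:
  At Delta: gained [] -> total []
  At Zeta: gained ['T289W'] -> total ['T289W']
  At Iota: gained ['M554W', 'D122T'] -> total ['D122T', 'M554W', 'T289W']
Mutations(Iota) = ['D122T', 'M554W', 'T289W']
Intersection: ['D122T', 'F648K', 'M554W', 'P626C', 'T289W'] ∩ ['D122T', 'M554W', 'T289W'] = ['D122T', 'M554W', 'T289W']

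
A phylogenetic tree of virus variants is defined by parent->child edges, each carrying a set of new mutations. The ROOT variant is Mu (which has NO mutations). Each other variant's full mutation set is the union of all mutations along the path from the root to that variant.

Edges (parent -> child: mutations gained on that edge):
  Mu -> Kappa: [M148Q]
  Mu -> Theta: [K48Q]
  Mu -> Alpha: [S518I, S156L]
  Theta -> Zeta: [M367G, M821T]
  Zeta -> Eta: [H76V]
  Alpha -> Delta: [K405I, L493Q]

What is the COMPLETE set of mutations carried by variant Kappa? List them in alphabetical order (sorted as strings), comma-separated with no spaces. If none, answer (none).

At Mu: gained [] -> total []
At Kappa: gained ['M148Q'] -> total ['M148Q']

Answer: M148Q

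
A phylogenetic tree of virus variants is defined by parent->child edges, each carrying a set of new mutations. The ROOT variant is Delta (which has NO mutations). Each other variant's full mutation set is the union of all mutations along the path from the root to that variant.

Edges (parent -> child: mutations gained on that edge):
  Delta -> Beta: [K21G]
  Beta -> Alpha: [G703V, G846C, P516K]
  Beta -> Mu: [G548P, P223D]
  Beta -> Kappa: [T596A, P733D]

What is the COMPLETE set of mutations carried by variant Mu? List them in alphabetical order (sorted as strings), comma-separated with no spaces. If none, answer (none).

Answer: G548P,K21G,P223D

Derivation:
At Delta: gained [] -> total []
At Beta: gained ['K21G'] -> total ['K21G']
At Mu: gained ['G548P', 'P223D'] -> total ['G548P', 'K21G', 'P223D']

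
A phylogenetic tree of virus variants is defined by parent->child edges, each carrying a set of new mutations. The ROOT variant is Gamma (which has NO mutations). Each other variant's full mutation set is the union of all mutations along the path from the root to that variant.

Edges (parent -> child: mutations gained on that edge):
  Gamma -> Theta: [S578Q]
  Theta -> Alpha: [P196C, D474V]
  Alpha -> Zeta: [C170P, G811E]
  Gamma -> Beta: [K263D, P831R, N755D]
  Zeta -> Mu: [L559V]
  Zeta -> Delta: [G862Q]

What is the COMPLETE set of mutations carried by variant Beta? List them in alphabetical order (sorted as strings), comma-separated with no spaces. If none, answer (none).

Answer: K263D,N755D,P831R

Derivation:
At Gamma: gained [] -> total []
At Beta: gained ['K263D', 'P831R', 'N755D'] -> total ['K263D', 'N755D', 'P831R']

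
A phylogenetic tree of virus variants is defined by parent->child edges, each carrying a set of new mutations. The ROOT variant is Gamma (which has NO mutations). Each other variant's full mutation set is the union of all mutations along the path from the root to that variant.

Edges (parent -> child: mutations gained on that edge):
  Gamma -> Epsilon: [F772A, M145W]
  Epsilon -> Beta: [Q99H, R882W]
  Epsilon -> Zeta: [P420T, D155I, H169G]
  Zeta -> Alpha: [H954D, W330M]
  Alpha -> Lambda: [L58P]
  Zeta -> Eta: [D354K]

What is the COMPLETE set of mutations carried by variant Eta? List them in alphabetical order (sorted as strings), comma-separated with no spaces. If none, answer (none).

Answer: D155I,D354K,F772A,H169G,M145W,P420T

Derivation:
At Gamma: gained [] -> total []
At Epsilon: gained ['F772A', 'M145W'] -> total ['F772A', 'M145W']
At Zeta: gained ['P420T', 'D155I', 'H169G'] -> total ['D155I', 'F772A', 'H169G', 'M145W', 'P420T']
At Eta: gained ['D354K'] -> total ['D155I', 'D354K', 'F772A', 'H169G', 'M145W', 'P420T']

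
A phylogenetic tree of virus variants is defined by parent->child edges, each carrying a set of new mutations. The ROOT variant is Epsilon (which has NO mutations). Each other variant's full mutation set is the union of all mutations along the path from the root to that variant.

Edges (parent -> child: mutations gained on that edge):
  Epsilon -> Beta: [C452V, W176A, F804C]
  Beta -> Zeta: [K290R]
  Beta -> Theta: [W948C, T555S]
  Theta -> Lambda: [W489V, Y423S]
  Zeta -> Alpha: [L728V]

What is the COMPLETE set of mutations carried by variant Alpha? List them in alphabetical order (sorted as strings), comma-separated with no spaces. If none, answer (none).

Answer: C452V,F804C,K290R,L728V,W176A

Derivation:
At Epsilon: gained [] -> total []
At Beta: gained ['C452V', 'W176A', 'F804C'] -> total ['C452V', 'F804C', 'W176A']
At Zeta: gained ['K290R'] -> total ['C452V', 'F804C', 'K290R', 'W176A']
At Alpha: gained ['L728V'] -> total ['C452V', 'F804C', 'K290R', 'L728V', 'W176A']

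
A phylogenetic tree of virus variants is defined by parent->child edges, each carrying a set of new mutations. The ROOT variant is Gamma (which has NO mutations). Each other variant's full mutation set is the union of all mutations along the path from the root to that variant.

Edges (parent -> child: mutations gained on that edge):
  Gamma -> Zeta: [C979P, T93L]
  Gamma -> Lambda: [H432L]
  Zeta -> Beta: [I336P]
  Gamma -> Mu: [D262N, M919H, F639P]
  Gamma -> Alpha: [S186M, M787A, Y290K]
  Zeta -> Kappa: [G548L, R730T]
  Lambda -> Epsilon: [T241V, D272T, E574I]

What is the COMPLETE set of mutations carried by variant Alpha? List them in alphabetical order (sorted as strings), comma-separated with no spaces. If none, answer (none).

Answer: M787A,S186M,Y290K

Derivation:
At Gamma: gained [] -> total []
At Alpha: gained ['S186M', 'M787A', 'Y290K'] -> total ['M787A', 'S186M', 'Y290K']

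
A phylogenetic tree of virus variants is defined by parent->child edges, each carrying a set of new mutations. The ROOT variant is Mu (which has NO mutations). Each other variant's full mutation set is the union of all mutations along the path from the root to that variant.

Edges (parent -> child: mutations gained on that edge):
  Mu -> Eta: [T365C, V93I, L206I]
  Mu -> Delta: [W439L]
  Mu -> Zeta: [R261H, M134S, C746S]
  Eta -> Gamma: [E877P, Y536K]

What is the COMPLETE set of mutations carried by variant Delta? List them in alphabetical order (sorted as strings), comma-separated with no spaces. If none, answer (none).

Answer: W439L

Derivation:
At Mu: gained [] -> total []
At Delta: gained ['W439L'] -> total ['W439L']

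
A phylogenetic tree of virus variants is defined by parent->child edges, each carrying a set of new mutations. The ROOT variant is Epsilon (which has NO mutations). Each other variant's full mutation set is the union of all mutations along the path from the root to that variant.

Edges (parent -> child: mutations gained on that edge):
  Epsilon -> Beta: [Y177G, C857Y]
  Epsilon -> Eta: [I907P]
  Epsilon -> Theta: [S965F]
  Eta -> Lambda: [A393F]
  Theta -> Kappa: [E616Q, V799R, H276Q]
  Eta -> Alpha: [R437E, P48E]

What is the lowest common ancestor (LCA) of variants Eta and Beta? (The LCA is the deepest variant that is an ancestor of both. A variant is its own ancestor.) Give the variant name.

Answer: Epsilon

Derivation:
Path from root to Eta: Epsilon -> Eta
  ancestors of Eta: {Epsilon, Eta}
Path from root to Beta: Epsilon -> Beta
  ancestors of Beta: {Epsilon, Beta}
Common ancestors: {Epsilon}
Walk up from Beta: Beta (not in ancestors of Eta), Epsilon (in ancestors of Eta)
Deepest common ancestor (LCA) = Epsilon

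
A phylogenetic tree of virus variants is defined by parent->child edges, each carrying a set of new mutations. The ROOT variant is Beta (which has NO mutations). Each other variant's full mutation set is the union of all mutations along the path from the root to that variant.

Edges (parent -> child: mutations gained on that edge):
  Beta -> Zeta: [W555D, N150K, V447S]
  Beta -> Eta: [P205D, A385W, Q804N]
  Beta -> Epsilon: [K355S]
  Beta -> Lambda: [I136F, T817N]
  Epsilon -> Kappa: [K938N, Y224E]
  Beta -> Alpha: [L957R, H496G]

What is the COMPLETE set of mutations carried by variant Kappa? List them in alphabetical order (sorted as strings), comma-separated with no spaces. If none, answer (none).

At Beta: gained [] -> total []
At Epsilon: gained ['K355S'] -> total ['K355S']
At Kappa: gained ['K938N', 'Y224E'] -> total ['K355S', 'K938N', 'Y224E']

Answer: K355S,K938N,Y224E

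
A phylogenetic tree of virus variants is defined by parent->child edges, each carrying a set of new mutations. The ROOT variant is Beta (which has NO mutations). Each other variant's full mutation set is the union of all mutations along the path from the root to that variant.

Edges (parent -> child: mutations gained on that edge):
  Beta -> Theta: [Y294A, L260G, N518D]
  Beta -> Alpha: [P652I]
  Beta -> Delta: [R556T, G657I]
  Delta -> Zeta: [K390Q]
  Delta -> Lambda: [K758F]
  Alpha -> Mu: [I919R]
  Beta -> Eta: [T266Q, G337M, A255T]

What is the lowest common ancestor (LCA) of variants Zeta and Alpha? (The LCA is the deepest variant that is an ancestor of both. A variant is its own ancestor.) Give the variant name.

Answer: Beta

Derivation:
Path from root to Zeta: Beta -> Delta -> Zeta
  ancestors of Zeta: {Beta, Delta, Zeta}
Path from root to Alpha: Beta -> Alpha
  ancestors of Alpha: {Beta, Alpha}
Common ancestors: {Beta}
Walk up from Alpha: Alpha (not in ancestors of Zeta), Beta (in ancestors of Zeta)
Deepest common ancestor (LCA) = Beta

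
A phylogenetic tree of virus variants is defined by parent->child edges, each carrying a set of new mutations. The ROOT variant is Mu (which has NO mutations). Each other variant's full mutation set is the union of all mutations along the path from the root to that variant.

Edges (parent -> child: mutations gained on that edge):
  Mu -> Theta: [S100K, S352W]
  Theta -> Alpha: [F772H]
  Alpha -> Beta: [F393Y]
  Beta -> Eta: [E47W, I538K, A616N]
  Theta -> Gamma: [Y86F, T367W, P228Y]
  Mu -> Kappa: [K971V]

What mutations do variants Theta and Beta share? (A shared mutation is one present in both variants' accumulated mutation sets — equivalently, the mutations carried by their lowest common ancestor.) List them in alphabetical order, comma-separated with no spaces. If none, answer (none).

Answer: S100K,S352W

Derivation:
Accumulating mutations along path to Theta:
  At Mu: gained [] -> total []
  At Theta: gained ['S100K', 'S352W'] -> total ['S100K', 'S352W']
Mutations(Theta) = ['S100K', 'S352W']
Accumulating mutations along path to Beta:
  At Mu: gained [] -> total []
  At Theta: gained ['S100K', 'S352W'] -> total ['S100K', 'S352W']
  At Alpha: gained ['F772H'] -> total ['F772H', 'S100K', 'S352W']
  At Beta: gained ['F393Y'] -> total ['F393Y', 'F772H', 'S100K', 'S352W']
Mutations(Beta) = ['F393Y', 'F772H', 'S100K', 'S352W']
Intersection: ['S100K', 'S352W'] ∩ ['F393Y', 'F772H', 'S100K', 'S352W'] = ['S100K', 'S352W']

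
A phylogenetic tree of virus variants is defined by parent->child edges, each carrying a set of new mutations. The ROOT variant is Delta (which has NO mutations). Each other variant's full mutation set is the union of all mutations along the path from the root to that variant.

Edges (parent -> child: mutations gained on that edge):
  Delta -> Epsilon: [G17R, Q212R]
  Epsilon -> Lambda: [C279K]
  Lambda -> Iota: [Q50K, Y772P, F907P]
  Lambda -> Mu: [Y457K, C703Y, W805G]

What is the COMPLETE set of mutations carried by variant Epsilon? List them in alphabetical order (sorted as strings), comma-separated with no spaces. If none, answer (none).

Answer: G17R,Q212R

Derivation:
At Delta: gained [] -> total []
At Epsilon: gained ['G17R', 'Q212R'] -> total ['G17R', 'Q212R']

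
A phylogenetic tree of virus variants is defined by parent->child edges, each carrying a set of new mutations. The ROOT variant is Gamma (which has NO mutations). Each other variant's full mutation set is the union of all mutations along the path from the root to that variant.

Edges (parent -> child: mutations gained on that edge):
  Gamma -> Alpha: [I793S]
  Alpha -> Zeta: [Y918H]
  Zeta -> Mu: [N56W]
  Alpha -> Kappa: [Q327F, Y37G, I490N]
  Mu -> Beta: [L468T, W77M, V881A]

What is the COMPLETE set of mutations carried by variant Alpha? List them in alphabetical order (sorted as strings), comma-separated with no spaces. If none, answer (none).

Answer: I793S

Derivation:
At Gamma: gained [] -> total []
At Alpha: gained ['I793S'] -> total ['I793S']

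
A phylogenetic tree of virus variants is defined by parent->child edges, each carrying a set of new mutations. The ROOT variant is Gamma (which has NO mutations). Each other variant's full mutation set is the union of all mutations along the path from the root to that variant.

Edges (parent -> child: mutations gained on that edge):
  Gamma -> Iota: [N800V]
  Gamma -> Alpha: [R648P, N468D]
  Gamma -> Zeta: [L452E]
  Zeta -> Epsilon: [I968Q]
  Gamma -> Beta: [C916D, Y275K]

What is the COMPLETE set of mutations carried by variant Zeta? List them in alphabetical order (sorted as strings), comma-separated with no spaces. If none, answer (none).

Answer: L452E

Derivation:
At Gamma: gained [] -> total []
At Zeta: gained ['L452E'] -> total ['L452E']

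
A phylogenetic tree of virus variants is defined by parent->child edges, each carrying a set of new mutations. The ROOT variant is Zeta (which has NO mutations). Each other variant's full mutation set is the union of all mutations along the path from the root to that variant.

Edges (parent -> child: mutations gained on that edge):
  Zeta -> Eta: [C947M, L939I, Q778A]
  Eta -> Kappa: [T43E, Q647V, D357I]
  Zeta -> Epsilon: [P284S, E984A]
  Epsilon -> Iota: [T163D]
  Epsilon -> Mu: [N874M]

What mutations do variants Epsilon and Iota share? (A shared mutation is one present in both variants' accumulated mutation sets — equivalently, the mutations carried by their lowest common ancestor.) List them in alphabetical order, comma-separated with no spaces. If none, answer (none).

Answer: E984A,P284S

Derivation:
Accumulating mutations along path to Epsilon:
  At Zeta: gained [] -> total []
  At Epsilon: gained ['P284S', 'E984A'] -> total ['E984A', 'P284S']
Mutations(Epsilon) = ['E984A', 'P284S']
Accumulating mutations along path to Iota:
  At Zeta: gained [] -> total []
  At Epsilon: gained ['P284S', 'E984A'] -> total ['E984A', 'P284S']
  At Iota: gained ['T163D'] -> total ['E984A', 'P284S', 'T163D']
Mutations(Iota) = ['E984A', 'P284S', 'T163D']
Intersection: ['E984A', 'P284S'] ∩ ['E984A', 'P284S', 'T163D'] = ['E984A', 'P284S']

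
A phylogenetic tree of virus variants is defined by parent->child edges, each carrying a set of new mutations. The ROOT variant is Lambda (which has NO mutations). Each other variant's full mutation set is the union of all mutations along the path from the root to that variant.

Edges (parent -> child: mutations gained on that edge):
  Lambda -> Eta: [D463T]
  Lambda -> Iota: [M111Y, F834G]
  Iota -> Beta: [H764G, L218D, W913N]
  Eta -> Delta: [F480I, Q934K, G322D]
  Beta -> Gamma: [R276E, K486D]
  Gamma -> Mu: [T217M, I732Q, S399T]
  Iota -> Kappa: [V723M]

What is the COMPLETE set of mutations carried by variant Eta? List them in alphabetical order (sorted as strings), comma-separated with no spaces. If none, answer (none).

Answer: D463T

Derivation:
At Lambda: gained [] -> total []
At Eta: gained ['D463T'] -> total ['D463T']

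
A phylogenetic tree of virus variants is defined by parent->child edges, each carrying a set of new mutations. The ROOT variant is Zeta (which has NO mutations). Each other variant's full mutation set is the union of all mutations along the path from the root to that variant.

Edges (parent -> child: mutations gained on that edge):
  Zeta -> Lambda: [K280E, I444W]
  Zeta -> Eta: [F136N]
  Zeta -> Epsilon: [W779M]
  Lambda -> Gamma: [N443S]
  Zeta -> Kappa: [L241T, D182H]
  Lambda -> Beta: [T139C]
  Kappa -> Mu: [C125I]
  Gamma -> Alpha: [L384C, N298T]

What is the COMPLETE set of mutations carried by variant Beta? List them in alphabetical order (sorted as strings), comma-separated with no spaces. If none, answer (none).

Answer: I444W,K280E,T139C

Derivation:
At Zeta: gained [] -> total []
At Lambda: gained ['K280E', 'I444W'] -> total ['I444W', 'K280E']
At Beta: gained ['T139C'] -> total ['I444W', 'K280E', 'T139C']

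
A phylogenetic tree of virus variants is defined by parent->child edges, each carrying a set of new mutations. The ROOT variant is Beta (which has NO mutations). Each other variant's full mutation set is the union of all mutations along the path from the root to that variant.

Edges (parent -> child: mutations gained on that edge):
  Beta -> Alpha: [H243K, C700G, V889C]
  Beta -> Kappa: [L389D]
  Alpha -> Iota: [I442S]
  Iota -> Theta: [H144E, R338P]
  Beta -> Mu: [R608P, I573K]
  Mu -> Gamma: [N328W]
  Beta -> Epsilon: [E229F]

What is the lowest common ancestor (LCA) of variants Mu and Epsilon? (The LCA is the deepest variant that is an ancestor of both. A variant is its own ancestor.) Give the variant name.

Path from root to Mu: Beta -> Mu
  ancestors of Mu: {Beta, Mu}
Path from root to Epsilon: Beta -> Epsilon
  ancestors of Epsilon: {Beta, Epsilon}
Common ancestors: {Beta}
Walk up from Epsilon: Epsilon (not in ancestors of Mu), Beta (in ancestors of Mu)
Deepest common ancestor (LCA) = Beta

Answer: Beta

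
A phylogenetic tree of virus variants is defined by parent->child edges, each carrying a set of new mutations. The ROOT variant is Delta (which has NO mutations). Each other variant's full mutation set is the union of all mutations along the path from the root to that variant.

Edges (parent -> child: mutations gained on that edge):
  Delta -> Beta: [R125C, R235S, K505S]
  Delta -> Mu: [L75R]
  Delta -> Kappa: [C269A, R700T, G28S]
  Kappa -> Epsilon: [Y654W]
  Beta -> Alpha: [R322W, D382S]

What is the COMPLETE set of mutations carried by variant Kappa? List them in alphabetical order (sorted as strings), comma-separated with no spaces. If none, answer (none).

Answer: C269A,G28S,R700T

Derivation:
At Delta: gained [] -> total []
At Kappa: gained ['C269A', 'R700T', 'G28S'] -> total ['C269A', 'G28S', 'R700T']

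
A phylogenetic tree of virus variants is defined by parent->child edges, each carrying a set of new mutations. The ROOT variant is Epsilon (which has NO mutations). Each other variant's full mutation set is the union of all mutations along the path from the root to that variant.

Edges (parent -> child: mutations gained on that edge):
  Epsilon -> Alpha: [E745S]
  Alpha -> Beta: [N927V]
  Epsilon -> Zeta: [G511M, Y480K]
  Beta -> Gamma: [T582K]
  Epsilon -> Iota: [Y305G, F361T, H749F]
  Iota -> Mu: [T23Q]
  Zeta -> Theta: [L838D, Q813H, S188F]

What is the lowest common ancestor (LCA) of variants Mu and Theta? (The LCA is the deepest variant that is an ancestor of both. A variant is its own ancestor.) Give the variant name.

Path from root to Mu: Epsilon -> Iota -> Mu
  ancestors of Mu: {Epsilon, Iota, Mu}
Path from root to Theta: Epsilon -> Zeta -> Theta
  ancestors of Theta: {Epsilon, Zeta, Theta}
Common ancestors: {Epsilon}
Walk up from Theta: Theta (not in ancestors of Mu), Zeta (not in ancestors of Mu), Epsilon (in ancestors of Mu)
Deepest common ancestor (LCA) = Epsilon

Answer: Epsilon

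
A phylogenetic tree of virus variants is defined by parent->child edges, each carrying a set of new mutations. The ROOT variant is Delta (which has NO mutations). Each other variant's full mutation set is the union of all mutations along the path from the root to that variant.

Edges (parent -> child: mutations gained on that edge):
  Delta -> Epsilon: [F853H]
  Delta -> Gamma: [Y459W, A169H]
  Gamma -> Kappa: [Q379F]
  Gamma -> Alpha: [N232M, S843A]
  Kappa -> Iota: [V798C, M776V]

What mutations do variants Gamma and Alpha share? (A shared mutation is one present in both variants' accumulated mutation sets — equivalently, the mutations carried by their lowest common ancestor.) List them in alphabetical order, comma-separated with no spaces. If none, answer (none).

Accumulating mutations along path to Gamma:
  At Delta: gained [] -> total []
  At Gamma: gained ['Y459W', 'A169H'] -> total ['A169H', 'Y459W']
Mutations(Gamma) = ['A169H', 'Y459W']
Accumulating mutations along path to Alpha:
  At Delta: gained [] -> total []
  At Gamma: gained ['Y459W', 'A169H'] -> total ['A169H', 'Y459W']
  At Alpha: gained ['N232M', 'S843A'] -> total ['A169H', 'N232M', 'S843A', 'Y459W']
Mutations(Alpha) = ['A169H', 'N232M', 'S843A', 'Y459W']
Intersection: ['A169H', 'Y459W'] ∩ ['A169H', 'N232M', 'S843A', 'Y459W'] = ['A169H', 'Y459W']

Answer: A169H,Y459W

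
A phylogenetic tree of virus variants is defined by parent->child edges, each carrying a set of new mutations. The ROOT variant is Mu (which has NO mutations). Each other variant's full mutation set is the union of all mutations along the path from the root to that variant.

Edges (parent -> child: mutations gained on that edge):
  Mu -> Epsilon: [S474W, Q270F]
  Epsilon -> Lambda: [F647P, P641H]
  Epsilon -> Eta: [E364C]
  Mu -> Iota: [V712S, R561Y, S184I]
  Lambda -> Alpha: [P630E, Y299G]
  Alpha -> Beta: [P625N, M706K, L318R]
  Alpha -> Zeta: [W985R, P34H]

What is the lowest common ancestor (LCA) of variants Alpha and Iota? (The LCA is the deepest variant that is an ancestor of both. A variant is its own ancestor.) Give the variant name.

Path from root to Alpha: Mu -> Epsilon -> Lambda -> Alpha
  ancestors of Alpha: {Mu, Epsilon, Lambda, Alpha}
Path from root to Iota: Mu -> Iota
  ancestors of Iota: {Mu, Iota}
Common ancestors: {Mu}
Walk up from Iota: Iota (not in ancestors of Alpha), Mu (in ancestors of Alpha)
Deepest common ancestor (LCA) = Mu

Answer: Mu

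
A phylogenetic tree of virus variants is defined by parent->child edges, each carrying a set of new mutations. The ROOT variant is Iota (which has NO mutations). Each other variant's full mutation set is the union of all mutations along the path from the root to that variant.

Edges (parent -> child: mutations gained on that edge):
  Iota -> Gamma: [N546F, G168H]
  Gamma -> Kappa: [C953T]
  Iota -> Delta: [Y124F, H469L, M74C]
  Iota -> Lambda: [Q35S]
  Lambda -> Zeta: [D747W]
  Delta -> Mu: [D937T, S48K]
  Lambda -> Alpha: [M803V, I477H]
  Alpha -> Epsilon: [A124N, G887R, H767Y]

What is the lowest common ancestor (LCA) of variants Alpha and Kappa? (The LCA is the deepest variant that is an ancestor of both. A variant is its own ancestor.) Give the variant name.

Answer: Iota

Derivation:
Path from root to Alpha: Iota -> Lambda -> Alpha
  ancestors of Alpha: {Iota, Lambda, Alpha}
Path from root to Kappa: Iota -> Gamma -> Kappa
  ancestors of Kappa: {Iota, Gamma, Kappa}
Common ancestors: {Iota}
Walk up from Kappa: Kappa (not in ancestors of Alpha), Gamma (not in ancestors of Alpha), Iota (in ancestors of Alpha)
Deepest common ancestor (LCA) = Iota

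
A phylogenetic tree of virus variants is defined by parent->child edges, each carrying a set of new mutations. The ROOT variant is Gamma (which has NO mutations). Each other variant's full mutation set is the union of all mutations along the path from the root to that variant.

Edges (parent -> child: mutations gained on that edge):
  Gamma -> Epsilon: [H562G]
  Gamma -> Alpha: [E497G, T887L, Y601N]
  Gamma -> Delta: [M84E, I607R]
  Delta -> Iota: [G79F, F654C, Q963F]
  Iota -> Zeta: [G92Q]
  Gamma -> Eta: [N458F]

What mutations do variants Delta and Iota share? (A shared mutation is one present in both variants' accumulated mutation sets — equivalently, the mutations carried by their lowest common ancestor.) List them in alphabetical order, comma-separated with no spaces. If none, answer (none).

Answer: I607R,M84E

Derivation:
Accumulating mutations along path to Delta:
  At Gamma: gained [] -> total []
  At Delta: gained ['M84E', 'I607R'] -> total ['I607R', 'M84E']
Mutations(Delta) = ['I607R', 'M84E']
Accumulating mutations along path to Iota:
  At Gamma: gained [] -> total []
  At Delta: gained ['M84E', 'I607R'] -> total ['I607R', 'M84E']
  At Iota: gained ['G79F', 'F654C', 'Q963F'] -> total ['F654C', 'G79F', 'I607R', 'M84E', 'Q963F']
Mutations(Iota) = ['F654C', 'G79F', 'I607R', 'M84E', 'Q963F']
Intersection: ['I607R', 'M84E'] ∩ ['F654C', 'G79F', 'I607R', 'M84E', 'Q963F'] = ['I607R', 'M84E']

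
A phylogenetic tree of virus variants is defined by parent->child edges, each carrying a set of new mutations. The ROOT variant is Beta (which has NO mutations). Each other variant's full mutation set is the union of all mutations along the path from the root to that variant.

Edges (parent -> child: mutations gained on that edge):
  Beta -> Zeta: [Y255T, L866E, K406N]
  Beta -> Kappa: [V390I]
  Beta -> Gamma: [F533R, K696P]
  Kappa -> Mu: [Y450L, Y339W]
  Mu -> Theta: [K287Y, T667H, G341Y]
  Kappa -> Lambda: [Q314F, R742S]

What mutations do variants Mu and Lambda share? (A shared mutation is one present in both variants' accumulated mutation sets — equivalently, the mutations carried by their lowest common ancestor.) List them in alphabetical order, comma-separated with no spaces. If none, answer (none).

Accumulating mutations along path to Mu:
  At Beta: gained [] -> total []
  At Kappa: gained ['V390I'] -> total ['V390I']
  At Mu: gained ['Y450L', 'Y339W'] -> total ['V390I', 'Y339W', 'Y450L']
Mutations(Mu) = ['V390I', 'Y339W', 'Y450L']
Accumulating mutations along path to Lambda:
  At Beta: gained [] -> total []
  At Kappa: gained ['V390I'] -> total ['V390I']
  At Lambda: gained ['Q314F', 'R742S'] -> total ['Q314F', 'R742S', 'V390I']
Mutations(Lambda) = ['Q314F', 'R742S', 'V390I']
Intersection: ['V390I', 'Y339W', 'Y450L'] ∩ ['Q314F', 'R742S', 'V390I'] = ['V390I']

Answer: V390I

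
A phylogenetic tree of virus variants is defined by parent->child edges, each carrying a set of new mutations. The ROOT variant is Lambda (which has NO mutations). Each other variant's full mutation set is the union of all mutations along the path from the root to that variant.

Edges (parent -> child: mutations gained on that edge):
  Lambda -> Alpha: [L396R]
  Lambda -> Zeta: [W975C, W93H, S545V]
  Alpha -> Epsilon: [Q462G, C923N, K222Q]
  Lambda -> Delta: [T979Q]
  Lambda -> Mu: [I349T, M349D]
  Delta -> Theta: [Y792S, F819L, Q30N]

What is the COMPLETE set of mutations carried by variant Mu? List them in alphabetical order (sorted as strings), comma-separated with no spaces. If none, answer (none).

Answer: I349T,M349D

Derivation:
At Lambda: gained [] -> total []
At Mu: gained ['I349T', 'M349D'] -> total ['I349T', 'M349D']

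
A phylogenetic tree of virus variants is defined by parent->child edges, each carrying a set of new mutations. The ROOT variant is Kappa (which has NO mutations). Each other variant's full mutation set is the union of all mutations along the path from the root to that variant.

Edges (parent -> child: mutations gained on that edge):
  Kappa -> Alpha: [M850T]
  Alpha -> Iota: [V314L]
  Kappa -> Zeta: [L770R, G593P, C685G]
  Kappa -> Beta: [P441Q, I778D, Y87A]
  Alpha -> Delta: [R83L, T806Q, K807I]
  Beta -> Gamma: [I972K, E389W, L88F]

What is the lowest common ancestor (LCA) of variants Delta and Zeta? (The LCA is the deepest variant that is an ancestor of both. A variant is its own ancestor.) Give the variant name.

Answer: Kappa

Derivation:
Path from root to Delta: Kappa -> Alpha -> Delta
  ancestors of Delta: {Kappa, Alpha, Delta}
Path from root to Zeta: Kappa -> Zeta
  ancestors of Zeta: {Kappa, Zeta}
Common ancestors: {Kappa}
Walk up from Zeta: Zeta (not in ancestors of Delta), Kappa (in ancestors of Delta)
Deepest common ancestor (LCA) = Kappa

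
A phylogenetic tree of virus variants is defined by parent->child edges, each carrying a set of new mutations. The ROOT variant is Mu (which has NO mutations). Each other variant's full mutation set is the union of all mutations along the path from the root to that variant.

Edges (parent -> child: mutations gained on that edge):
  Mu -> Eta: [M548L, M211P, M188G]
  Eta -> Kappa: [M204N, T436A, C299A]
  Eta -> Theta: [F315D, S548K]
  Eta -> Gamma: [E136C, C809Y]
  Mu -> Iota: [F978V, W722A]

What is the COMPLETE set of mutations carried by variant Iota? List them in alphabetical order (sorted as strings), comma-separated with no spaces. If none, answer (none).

Answer: F978V,W722A

Derivation:
At Mu: gained [] -> total []
At Iota: gained ['F978V', 'W722A'] -> total ['F978V', 'W722A']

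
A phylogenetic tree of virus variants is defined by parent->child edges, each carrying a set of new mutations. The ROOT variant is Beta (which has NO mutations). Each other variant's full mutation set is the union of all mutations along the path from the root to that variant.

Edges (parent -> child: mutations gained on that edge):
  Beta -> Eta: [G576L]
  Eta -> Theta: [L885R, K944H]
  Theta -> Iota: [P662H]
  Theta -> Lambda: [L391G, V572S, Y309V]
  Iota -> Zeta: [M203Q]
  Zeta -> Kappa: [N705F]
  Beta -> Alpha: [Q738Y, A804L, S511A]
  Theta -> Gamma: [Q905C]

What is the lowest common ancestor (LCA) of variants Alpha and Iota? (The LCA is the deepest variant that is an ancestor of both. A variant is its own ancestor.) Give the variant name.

Answer: Beta

Derivation:
Path from root to Alpha: Beta -> Alpha
  ancestors of Alpha: {Beta, Alpha}
Path from root to Iota: Beta -> Eta -> Theta -> Iota
  ancestors of Iota: {Beta, Eta, Theta, Iota}
Common ancestors: {Beta}
Walk up from Iota: Iota (not in ancestors of Alpha), Theta (not in ancestors of Alpha), Eta (not in ancestors of Alpha), Beta (in ancestors of Alpha)
Deepest common ancestor (LCA) = Beta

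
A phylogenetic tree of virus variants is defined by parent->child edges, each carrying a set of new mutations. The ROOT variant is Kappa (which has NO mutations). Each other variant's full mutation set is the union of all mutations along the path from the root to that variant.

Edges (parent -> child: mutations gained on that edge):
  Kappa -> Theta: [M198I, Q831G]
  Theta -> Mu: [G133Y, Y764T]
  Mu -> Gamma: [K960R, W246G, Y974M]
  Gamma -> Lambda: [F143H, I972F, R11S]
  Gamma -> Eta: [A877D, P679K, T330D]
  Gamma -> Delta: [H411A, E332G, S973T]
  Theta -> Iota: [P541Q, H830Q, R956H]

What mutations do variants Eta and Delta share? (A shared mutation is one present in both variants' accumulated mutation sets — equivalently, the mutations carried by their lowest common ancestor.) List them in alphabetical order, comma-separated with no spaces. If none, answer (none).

Answer: G133Y,K960R,M198I,Q831G,W246G,Y764T,Y974M

Derivation:
Accumulating mutations along path to Eta:
  At Kappa: gained [] -> total []
  At Theta: gained ['M198I', 'Q831G'] -> total ['M198I', 'Q831G']
  At Mu: gained ['G133Y', 'Y764T'] -> total ['G133Y', 'M198I', 'Q831G', 'Y764T']
  At Gamma: gained ['K960R', 'W246G', 'Y974M'] -> total ['G133Y', 'K960R', 'M198I', 'Q831G', 'W246G', 'Y764T', 'Y974M']
  At Eta: gained ['A877D', 'P679K', 'T330D'] -> total ['A877D', 'G133Y', 'K960R', 'M198I', 'P679K', 'Q831G', 'T330D', 'W246G', 'Y764T', 'Y974M']
Mutations(Eta) = ['A877D', 'G133Y', 'K960R', 'M198I', 'P679K', 'Q831G', 'T330D', 'W246G', 'Y764T', 'Y974M']
Accumulating mutations along path to Delta:
  At Kappa: gained [] -> total []
  At Theta: gained ['M198I', 'Q831G'] -> total ['M198I', 'Q831G']
  At Mu: gained ['G133Y', 'Y764T'] -> total ['G133Y', 'M198I', 'Q831G', 'Y764T']
  At Gamma: gained ['K960R', 'W246G', 'Y974M'] -> total ['G133Y', 'K960R', 'M198I', 'Q831G', 'W246G', 'Y764T', 'Y974M']
  At Delta: gained ['H411A', 'E332G', 'S973T'] -> total ['E332G', 'G133Y', 'H411A', 'K960R', 'M198I', 'Q831G', 'S973T', 'W246G', 'Y764T', 'Y974M']
Mutations(Delta) = ['E332G', 'G133Y', 'H411A', 'K960R', 'M198I', 'Q831G', 'S973T', 'W246G', 'Y764T', 'Y974M']
Intersection: ['A877D', 'G133Y', 'K960R', 'M198I', 'P679K', 'Q831G', 'T330D', 'W246G', 'Y764T', 'Y974M'] ∩ ['E332G', 'G133Y', 'H411A', 'K960R', 'M198I', 'Q831G', 'S973T', 'W246G', 'Y764T', 'Y974M'] = ['G133Y', 'K960R', 'M198I', 'Q831G', 'W246G', 'Y764T', 'Y974M']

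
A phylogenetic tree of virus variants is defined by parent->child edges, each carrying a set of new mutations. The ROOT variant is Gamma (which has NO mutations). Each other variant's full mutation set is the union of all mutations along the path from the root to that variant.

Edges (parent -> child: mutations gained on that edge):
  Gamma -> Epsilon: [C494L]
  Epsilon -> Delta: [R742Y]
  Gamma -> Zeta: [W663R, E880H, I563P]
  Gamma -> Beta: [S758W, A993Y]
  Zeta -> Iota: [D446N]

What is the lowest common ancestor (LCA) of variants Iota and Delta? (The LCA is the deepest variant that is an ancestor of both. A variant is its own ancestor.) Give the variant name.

Path from root to Iota: Gamma -> Zeta -> Iota
  ancestors of Iota: {Gamma, Zeta, Iota}
Path from root to Delta: Gamma -> Epsilon -> Delta
  ancestors of Delta: {Gamma, Epsilon, Delta}
Common ancestors: {Gamma}
Walk up from Delta: Delta (not in ancestors of Iota), Epsilon (not in ancestors of Iota), Gamma (in ancestors of Iota)
Deepest common ancestor (LCA) = Gamma

Answer: Gamma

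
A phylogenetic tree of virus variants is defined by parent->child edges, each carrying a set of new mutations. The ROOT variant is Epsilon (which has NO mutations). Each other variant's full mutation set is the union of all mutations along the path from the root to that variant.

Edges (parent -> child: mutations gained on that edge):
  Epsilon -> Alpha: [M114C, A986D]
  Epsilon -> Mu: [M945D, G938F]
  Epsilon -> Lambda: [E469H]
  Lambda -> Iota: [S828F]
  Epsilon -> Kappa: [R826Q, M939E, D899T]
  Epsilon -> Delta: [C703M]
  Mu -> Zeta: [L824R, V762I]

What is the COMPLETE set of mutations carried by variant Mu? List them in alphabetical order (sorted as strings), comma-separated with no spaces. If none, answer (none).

Answer: G938F,M945D

Derivation:
At Epsilon: gained [] -> total []
At Mu: gained ['M945D', 'G938F'] -> total ['G938F', 'M945D']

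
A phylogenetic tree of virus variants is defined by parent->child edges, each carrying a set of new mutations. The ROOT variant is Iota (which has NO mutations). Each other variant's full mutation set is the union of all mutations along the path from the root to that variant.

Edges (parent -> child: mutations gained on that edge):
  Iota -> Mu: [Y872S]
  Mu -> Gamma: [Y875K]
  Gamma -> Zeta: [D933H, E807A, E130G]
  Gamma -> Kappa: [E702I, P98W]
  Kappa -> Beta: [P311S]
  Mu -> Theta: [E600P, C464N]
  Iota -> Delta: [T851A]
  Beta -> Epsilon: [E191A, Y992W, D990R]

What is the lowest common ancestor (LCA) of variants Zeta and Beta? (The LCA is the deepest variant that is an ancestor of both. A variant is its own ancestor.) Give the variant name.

Path from root to Zeta: Iota -> Mu -> Gamma -> Zeta
  ancestors of Zeta: {Iota, Mu, Gamma, Zeta}
Path from root to Beta: Iota -> Mu -> Gamma -> Kappa -> Beta
  ancestors of Beta: {Iota, Mu, Gamma, Kappa, Beta}
Common ancestors: {Iota, Mu, Gamma}
Walk up from Beta: Beta (not in ancestors of Zeta), Kappa (not in ancestors of Zeta), Gamma (in ancestors of Zeta), Mu (in ancestors of Zeta), Iota (in ancestors of Zeta)
Deepest common ancestor (LCA) = Gamma

Answer: Gamma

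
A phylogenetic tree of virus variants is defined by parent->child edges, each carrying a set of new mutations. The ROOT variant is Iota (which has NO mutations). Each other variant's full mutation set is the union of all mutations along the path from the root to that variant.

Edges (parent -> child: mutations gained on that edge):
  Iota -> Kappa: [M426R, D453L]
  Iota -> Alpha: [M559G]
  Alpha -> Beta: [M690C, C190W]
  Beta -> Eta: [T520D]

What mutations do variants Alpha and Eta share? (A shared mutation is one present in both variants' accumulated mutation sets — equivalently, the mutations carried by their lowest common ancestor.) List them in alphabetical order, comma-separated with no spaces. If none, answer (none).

Answer: M559G

Derivation:
Accumulating mutations along path to Alpha:
  At Iota: gained [] -> total []
  At Alpha: gained ['M559G'] -> total ['M559G']
Mutations(Alpha) = ['M559G']
Accumulating mutations along path to Eta:
  At Iota: gained [] -> total []
  At Alpha: gained ['M559G'] -> total ['M559G']
  At Beta: gained ['M690C', 'C190W'] -> total ['C190W', 'M559G', 'M690C']
  At Eta: gained ['T520D'] -> total ['C190W', 'M559G', 'M690C', 'T520D']
Mutations(Eta) = ['C190W', 'M559G', 'M690C', 'T520D']
Intersection: ['M559G'] ∩ ['C190W', 'M559G', 'M690C', 'T520D'] = ['M559G']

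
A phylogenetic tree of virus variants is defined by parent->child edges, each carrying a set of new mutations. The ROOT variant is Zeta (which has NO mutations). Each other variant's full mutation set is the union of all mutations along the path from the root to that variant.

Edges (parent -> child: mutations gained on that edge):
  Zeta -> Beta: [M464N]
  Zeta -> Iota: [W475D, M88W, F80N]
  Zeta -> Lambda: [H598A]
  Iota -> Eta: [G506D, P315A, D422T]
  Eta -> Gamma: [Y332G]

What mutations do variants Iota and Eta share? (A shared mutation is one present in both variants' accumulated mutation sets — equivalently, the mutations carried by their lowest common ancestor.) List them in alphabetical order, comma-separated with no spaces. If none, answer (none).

Accumulating mutations along path to Iota:
  At Zeta: gained [] -> total []
  At Iota: gained ['W475D', 'M88W', 'F80N'] -> total ['F80N', 'M88W', 'W475D']
Mutations(Iota) = ['F80N', 'M88W', 'W475D']
Accumulating mutations along path to Eta:
  At Zeta: gained [] -> total []
  At Iota: gained ['W475D', 'M88W', 'F80N'] -> total ['F80N', 'M88W', 'W475D']
  At Eta: gained ['G506D', 'P315A', 'D422T'] -> total ['D422T', 'F80N', 'G506D', 'M88W', 'P315A', 'W475D']
Mutations(Eta) = ['D422T', 'F80N', 'G506D', 'M88W', 'P315A', 'W475D']
Intersection: ['F80N', 'M88W', 'W475D'] ∩ ['D422T', 'F80N', 'G506D', 'M88W', 'P315A', 'W475D'] = ['F80N', 'M88W', 'W475D']

Answer: F80N,M88W,W475D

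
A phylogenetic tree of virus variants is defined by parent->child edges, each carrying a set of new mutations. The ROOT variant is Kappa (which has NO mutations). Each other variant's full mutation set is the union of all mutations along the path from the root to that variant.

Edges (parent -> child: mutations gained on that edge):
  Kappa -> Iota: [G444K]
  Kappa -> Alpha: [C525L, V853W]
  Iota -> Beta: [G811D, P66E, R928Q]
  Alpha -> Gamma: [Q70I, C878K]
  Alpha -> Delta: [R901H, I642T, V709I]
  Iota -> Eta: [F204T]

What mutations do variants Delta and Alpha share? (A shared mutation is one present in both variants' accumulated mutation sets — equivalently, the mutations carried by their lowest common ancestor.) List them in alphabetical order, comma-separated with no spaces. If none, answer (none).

Accumulating mutations along path to Delta:
  At Kappa: gained [] -> total []
  At Alpha: gained ['C525L', 'V853W'] -> total ['C525L', 'V853W']
  At Delta: gained ['R901H', 'I642T', 'V709I'] -> total ['C525L', 'I642T', 'R901H', 'V709I', 'V853W']
Mutations(Delta) = ['C525L', 'I642T', 'R901H', 'V709I', 'V853W']
Accumulating mutations along path to Alpha:
  At Kappa: gained [] -> total []
  At Alpha: gained ['C525L', 'V853W'] -> total ['C525L', 'V853W']
Mutations(Alpha) = ['C525L', 'V853W']
Intersection: ['C525L', 'I642T', 'R901H', 'V709I', 'V853W'] ∩ ['C525L', 'V853W'] = ['C525L', 'V853W']

Answer: C525L,V853W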